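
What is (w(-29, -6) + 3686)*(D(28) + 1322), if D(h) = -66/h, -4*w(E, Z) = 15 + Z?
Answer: 38889875/8 ≈ 4.8612e+6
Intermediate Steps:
w(E, Z) = -15/4 - Z/4 (w(E, Z) = -(15 + Z)/4 = -15/4 - Z/4)
(w(-29, -6) + 3686)*(D(28) + 1322) = ((-15/4 - 1/4*(-6)) + 3686)*(-66/28 + 1322) = ((-15/4 + 3/2) + 3686)*(-66*1/28 + 1322) = (-9/4 + 3686)*(-33/14 + 1322) = (14735/4)*(18475/14) = 38889875/8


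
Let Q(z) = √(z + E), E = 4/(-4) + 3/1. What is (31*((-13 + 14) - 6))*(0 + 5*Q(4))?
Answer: -775*√6 ≈ -1898.4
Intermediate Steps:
E = 2 (E = 4*(-¼) + 3*1 = -1 + 3 = 2)
Q(z) = √(2 + z) (Q(z) = √(z + 2) = √(2 + z))
(31*((-13 + 14) - 6))*(0 + 5*Q(4)) = (31*((-13 + 14) - 6))*(0 + 5*√(2 + 4)) = (31*(1 - 6))*(0 + 5*√6) = (31*(-5))*(5*√6) = -775*√6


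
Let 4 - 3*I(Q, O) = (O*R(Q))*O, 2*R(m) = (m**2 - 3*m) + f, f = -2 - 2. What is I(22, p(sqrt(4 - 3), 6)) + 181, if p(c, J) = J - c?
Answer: -4628/3 ≈ -1542.7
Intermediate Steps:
f = -4
R(m) = -2 + m**2/2 - 3*m/2 (R(m) = ((m**2 - 3*m) - 4)/2 = (-4 + m**2 - 3*m)/2 = -2 + m**2/2 - 3*m/2)
I(Q, O) = 4/3 - O**2*(-2 + Q**2/2 - 3*Q/2)/3 (I(Q, O) = 4/3 - O*(-2 + Q**2/2 - 3*Q/2)*O/3 = 4/3 - O**2*(-2 + Q**2/2 - 3*Q/2)/3)
I(22, p(sqrt(4 - 3), 6)) + 181 = (4/3 + (6 - sqrt(4 - 3))**2*(4 - 1*22**2 + 3*22)/6) + 181 = (4/3 + (6 - sqrt(1))**2*(4 - 1*484 + 66)/6) + 181 = (4/3 + (6 - 1*1)**2*(4 - 484 + 66)/6) + 181 = (4/3 + (1/6)*(6 - 1)**2*(-414)) + 181 = (4/3 + (1/6)*5**2*(-414)) + 181 = (4/3 + (1/6)*25*(-414)) + 181 = (4/3 - 1725) + 181 = -5171/3 + 181 = -4628/3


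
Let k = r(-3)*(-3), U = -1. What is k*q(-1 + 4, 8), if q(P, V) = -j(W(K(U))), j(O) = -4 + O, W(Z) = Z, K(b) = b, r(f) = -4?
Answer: 60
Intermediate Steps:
q(P, V) = 5 (q(P, V) = -(-4 - 1) = -1*(-5) = 5)
k = 12 (k = -4*(-3) = 12)
k*q(-1 + 4, 8) = 12*5 = 60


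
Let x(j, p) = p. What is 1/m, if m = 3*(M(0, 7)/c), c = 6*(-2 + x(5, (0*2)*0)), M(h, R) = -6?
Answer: ⅔ ≈ 0.66667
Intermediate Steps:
c = -12 (c = 6*(-2 + (0*2)*0) = 6*(-2 + 0*0) = 6*(-2 + 0) = 6*(-2) = -12)
m = 3/2 (m = 3*(-6/(-12)) = 3*(-6*(-1/12)) = 3*(½) = 3/2 ≈ 1.5000)
1/m = 1/(3/2) = ⅔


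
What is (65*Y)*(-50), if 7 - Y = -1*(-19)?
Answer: 39000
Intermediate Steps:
Y = -12 (Y = 7 - (-1)*(-19) = 7 - 1*19 = 7 - 19 = -12)
(65*Y)*(-50) = (65*(-12))*(-50) = -780*(-50) = 39000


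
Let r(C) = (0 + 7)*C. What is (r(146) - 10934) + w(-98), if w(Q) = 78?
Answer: -9834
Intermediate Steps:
r(C) = 7*C
(r(146) - 10934) + w(-98) = (7*146 - 10934) + 78 = (1022 - 10934) + 78 = -9912 + 78 = -9834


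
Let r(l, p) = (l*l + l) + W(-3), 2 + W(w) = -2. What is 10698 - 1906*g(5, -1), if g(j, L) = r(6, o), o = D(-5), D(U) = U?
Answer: -61730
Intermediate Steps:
W(w) = -4 (W(w) = -2 - 2 = -4)
o = -5
r(l, p) = -4 + l + l² (r(l, p) = (l*l + l) - 4 = (l² + l) - 4 = (l + l²) - 4 = -4 + l + l²)
g(j, L) = 38 (g(j, L) = -4 + 6 + 6² = -4 + 6 + 36 = 38)
10698 - 1906*g(5, -1) = 10698 - 1906*38 = 10698 - 72428 = -61730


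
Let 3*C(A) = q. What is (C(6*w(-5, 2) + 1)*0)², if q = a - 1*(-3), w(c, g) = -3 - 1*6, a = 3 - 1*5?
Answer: 0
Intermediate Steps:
a = -2 (a = 3 - 5 = -2)
w(c, g) = -9 (w(c, g) = -3 - 6 = -9)
q = 1 (q = -2 - 1*(-3) = -2 + 3 = 1)
C(A) = ⅓ (C(A) = (⅓)*1 = ⅓)
(C(6*w(-5, 2) + 1)*0)² = ((⅓)*0)² = 0² = 0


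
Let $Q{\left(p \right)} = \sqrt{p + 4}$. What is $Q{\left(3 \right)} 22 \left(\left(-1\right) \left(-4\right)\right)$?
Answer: $88 \sqrt{7} \approx 232.83$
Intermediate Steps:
$Q{\left(p \right)} = \sqrt{4 + p}$
$Q{\left(3 \right)} 22 \left(\left(-1\right) \left(-4\right)\right) = \sqrt{4 + 3} \cdot 22 \left(\left(-1\right) \left(-4\right)\right) = \sqrt{7} \cdot 22 \cdot 4 = 22 \sqrt{7} \cdot 4 = 88 \sqrt{7}$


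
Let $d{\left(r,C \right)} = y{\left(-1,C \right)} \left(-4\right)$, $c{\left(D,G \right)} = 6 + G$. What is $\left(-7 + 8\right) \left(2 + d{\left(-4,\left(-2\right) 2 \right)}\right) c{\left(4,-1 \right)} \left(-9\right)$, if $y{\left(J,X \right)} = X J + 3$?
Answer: $1170$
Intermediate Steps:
$y{\left(J,X \right)} = 3 + J X$ ($y{\left(J,X \right)} = J X + 3 = 3 + J X$)
$d{\left(r,C \right)} = -12 + 4 C$ ($d{\left(r,C \right)} = \left(3 - C\right) \left(-4\right) = -12 + 4 C$)
$\left(-7 + 8\right) \left(2 + d{\left(-4,\left(-2\right) 2 \right)}\right) c{\left(4,-1 \right)} \left(-9\right) = \left(-7 + 8\right) \left(2 + \left(-12 + 4 \left(\left(-2\right) 2\right)\right)\right) \left(6 - 1\right) \left(-9\right) = 1 \left(2 + \left(-12 + 4 \left(-4\right)\right)\right) 5 \left(-9\right) = 1 \left(2 - 28\right) 5 \left(-9\right) = 1 \left(-26\right) 5 \left(-9\right) = \left(-26\right) 5 \left(-9\right) = \left(-130\right) \left(-9\right) = 1170$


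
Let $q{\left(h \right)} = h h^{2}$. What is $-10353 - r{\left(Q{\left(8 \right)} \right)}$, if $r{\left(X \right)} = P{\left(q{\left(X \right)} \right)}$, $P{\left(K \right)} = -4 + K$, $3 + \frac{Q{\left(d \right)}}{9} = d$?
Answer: $-101474$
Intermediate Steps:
$Q{\left(d \right)} = -27 + 9 d$
$q{\left(h \right)} = h^{3}$
$r{\left(X \right)} = -4 + X^{3}$
$-10353 - r{\left(Q{\left(8 \right)} \right)} = -10353 - \left(-4 + \left(-27 + 9 \cdot 8\right)^{3}\right) = -10353 - \left(-4 + \left(-27 + 72\right)^{3}\right) = -10353 - \left(-4 + 45^{3}\right) = -10353 - \left(-4 + 91125\right) = -10353 - 91121 = -101474$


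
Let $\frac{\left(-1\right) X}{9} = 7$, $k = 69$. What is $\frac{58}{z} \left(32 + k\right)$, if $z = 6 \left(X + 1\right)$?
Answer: $- \frac{2929}{186} \approx -15.747$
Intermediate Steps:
$X = -63$ ($X = \left(-9\right) 7 = -63$)
$z = -372$ ($z = 6 \left(-63 + 1\right) = 6 \left(-62\right) = -372$)
$\frac{58}{z} \left(32 + k\right) = \frac{58}{-372} \left(32 + 69\right) = 58 \left(- \frac{1}{372}\right) 101 = \left(- \frac{29}{186}\right) 101 = - \frac{2929}{186}$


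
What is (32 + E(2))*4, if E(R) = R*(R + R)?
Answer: 160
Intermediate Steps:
E(R) = 2*R² (E(R) = R*(2*R) = 2*R²)
(32 + E(2))*4 = (32 + 2*2²)*4 = (32 + 2*4)*4 = (32 + 8)*4 = 40*4 = 160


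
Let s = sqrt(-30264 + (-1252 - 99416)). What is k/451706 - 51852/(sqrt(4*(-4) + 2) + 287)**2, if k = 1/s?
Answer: (-82355*sqrt(3637) + 511111818270864*I - 574*I*sqrt(50918))/(68999898324*(-11765*I + 82*sqrt(14))) ≈ -0.62919 + 0.016408*I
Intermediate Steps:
s = 6*I*sqrt(3637) (s = sqrt(-30264 - 100668) = sqrt(-130932) = 6*I*sqrt(3637) ≈ 361.85*I)
k = -I*sqrt(3637)/21822 (k = 1/(6*I*sqrt(3637)) = -I*sqrt(3637)/21822 ≈ -0.0027636*I)
k/451706 - 51852/(sqrt(4*(-4) + 2) + 287)**2 = -I*sqrt(3637)/21822/451706 - 51852/(sqrt(4*(-4) + 2) + 287)**2 = -I*sqrt(3637)/21822*(1/451706) - 51852/(sqrt(-16 + 2) + 287)**2 = -I*sqrt(3637)/9857128332 - 51852/(sqrt(-14) + 287)**2 = -I*sqrt(3637)/9857128332 - 51852/(I*sqrt(14) + 287)**2 = -I*sqrt(3637)/9857128332 - 51852/(287 + I*sqrt(14))**2 = -51852/(287 + I*sqrt(14))**2 - I*sqrt(3637)/9857128332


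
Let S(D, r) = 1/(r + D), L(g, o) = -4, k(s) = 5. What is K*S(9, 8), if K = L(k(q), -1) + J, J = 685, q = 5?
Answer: 681/17 ≈ 40.059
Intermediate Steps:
S(D, r) = 1/(D + r)
K = 681 (K = -4 + 685 = 681)
K*S(9, 8) = 681/(9 + 8) = 681/17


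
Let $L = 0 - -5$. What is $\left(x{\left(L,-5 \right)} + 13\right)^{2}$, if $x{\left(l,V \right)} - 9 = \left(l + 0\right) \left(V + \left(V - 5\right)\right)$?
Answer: $2809$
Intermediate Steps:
$L = 5$ ($L = 0 + 5 = 5$)
$x{\left(l,V \right)} = 9 + l \left(-5 + 2 V\right)$ ($x{\left(l,V \right)} = 9 + \left(l + 0\right) \left(V + \left(V - 5\right)\right) = 9 + l \left(V + \left(-5 + V\right)\right) = 9 + l \left(-5 + 2 V\right)$)
$\left(x{\left(L,-5 \right)} + 13\right)^{2} = \left(\left(9 - 25 + 2 \left(-5\right) 5\right) + 13\right)^{2} = \left(\left(9 - 25 - 50\right) + 13\right)^{2} = \left(-66 + 13\right)^{2} = \left(-53\right)^{2} = 2809$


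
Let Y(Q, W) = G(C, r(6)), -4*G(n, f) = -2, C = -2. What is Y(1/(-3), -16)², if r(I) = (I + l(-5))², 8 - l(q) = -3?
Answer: ¼ ≈ 0.25000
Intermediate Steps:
l(q) = 11 (l(q) = 8 - 1*(-3) = 8 + 3 = 11)
r(I) = (11 + I)² (r(I) = (I + 11)² = (11 + I)²)
G(n, f) = ½ (G(n, f) = -¼*(-2) = ½)
Y(Q, W) = ½
Y(1/(-3), -16)² = (½)² = ¼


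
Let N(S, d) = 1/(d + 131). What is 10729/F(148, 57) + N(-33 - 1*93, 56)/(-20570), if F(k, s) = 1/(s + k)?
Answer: 8460363142549/3846590 ≈ 2.1994e+6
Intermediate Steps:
N(S, d) = 1/(131 + d)
F(k, s) = 1/(k + s)
10729/F(148, 57) + N(-33 - 1*93, 56)/(-20570) = 10729/(1/(148 + 57)) + 1/((131 + 56)*(-20570)) = 10729/(1/205) - 1/20570/187 = 10729/(1/205) + (1/187)*(-1/20570) = 10729*205 - 1/3846590 = 2199445 - 1/3846590 = 8460363142549/3846590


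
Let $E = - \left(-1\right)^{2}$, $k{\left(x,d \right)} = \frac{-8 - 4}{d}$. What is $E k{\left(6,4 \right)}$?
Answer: $3$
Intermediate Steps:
$k{\left(x,d \right)} = - \frac{12}{d}$ ($k{\left(x,d \right)} = \frac{-8 - 4}{d} = - \frac{12}{d}$)
$E = -1$ ($E = \left(-1\right) 1 = -1$)
$E k{\left(6,4 \right)} = - \frac{-12}{4} = \left(-1\right) \left(-3\right) = 3$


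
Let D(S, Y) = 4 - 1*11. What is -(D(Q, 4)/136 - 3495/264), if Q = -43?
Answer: 9941/748 ≈ 13.290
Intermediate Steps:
D(S, Y) = -7 (D(S, Y) = 4 - 11 = -7)
-(D(Q, 4)/136 - 3495/264) = -(-7/136 - 3495/264) = -(-7*1/136 - 3495*1/264) = -(-7/136 - 1165/88) = -1*(-9941/748) = 9941/748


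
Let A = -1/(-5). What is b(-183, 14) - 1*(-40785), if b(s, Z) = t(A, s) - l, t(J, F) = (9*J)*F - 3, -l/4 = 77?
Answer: 203803/5 ≈ 40761.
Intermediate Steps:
l = -308 (l = -4*77 = -308)
A = ⅕ (A = -1*(-⅕) = ⅕ ≈ 0.20000)
t(J, F) = -3 + 9*F*J (t(J, F) = 9*F*J - 3 = -3 + 9*F*J)
b(s, Z) = 305 + 9*s/5 (b(s, Z) = (-3 + 9*s*(⅕)) - 1*(-308) = (-3 + 9*s/5) + 308 = 305 + 9*s/5)
b(-183, 14) - 1*(-40785) = (305 + (9/5)*(-183)) - 1*(-40785) = (305 - 1647/5) + 40785 = -122/5 + 40785 = 203803/5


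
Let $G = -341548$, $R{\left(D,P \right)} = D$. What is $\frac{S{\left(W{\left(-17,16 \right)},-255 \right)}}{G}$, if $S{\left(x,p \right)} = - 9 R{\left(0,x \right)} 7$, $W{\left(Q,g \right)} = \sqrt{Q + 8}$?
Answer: $0$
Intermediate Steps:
$W{\left(Q,g \right)} = \sqrt{8 + Q}$
$S{\left(x,p \right)} = 0$ ($S{\left(x,p \right)} = \left(-9\right) 0 \cdot 7 = 0 \cdot 7 = 0$)
$\frac{S{\left(W{\left(-17,16 \right)},-255 \right)}}{G} = \frac{0}{-341548} = 0 \left(- \frac{1}{341548}\right) = 0$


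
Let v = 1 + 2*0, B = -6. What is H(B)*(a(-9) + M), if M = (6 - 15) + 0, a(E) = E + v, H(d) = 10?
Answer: -170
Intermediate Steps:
v = 1 (v = 1 + 0 = 1)
a(E) = 1 + E (a(E) = E + 1 = 1 + E)
M = -9 (M = -9 + 0 = -9)
H(B)*(a(-9) + M) = 10*((1 - 9) - 9) = 10*(-8 - 9) = 10*(-17) = -170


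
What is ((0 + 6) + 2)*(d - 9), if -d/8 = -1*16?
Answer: 952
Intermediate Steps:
d = 128 (d = -(-8)*16 = -8*(-16) = 128)
((0 + 6) + 2)*(d - 9) = ((0 + 6) + 2)*(128 - 9) = (6 + 2)*119 = 8*119 = 952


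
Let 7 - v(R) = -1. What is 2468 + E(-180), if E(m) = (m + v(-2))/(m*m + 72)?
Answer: 20035181/8118 ≈ 2468.0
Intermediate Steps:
v(R) = 8 (v(R) = 7 - 1*(-1) = 7 + 1 = 8)
E(m) = (8 + m)/(72 + m²) (E(m) = (m + 8)/(m*m + 72) = (8 + m)/(m² + 72) = (8 + m)/(72 + m²))
2468 + E(-180) = 2468 + (8 - 180)/(72 + (-180)²) = 2468 - 172/(72 + 32400) = 2468 - 172/32472 = 2468 + (1/32472)*(-172) = 2468 - 43/8118 = 20035181/8118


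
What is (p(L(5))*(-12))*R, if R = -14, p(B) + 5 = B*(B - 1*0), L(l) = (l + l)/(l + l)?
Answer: -672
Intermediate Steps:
L(l) = 1 (L(l) = (2*l)/((2*l)) = (2*l)*(1/(2*l)) = 1)
p(B) = -5 + B² (p(B) = -5 + B*(B - 1*0) = -5 + B*(B + 0) = -5 + B*B = -5 + B²)
(p(L(5))*(-12))*R = ((-5 + 1²)*(-12))*(-14) = ((-5 + 1)*(-12))*(-14) = -4*(-12)*(-14) = 48*(-14) = -672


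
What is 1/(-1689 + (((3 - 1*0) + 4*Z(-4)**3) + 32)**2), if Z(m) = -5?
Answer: 1/214536 ≈ 4.6612e-6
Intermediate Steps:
1/(-1689 + (((3 - 1*0) + 4*Z(-4)**3) + 32)**2) = 1/(-1689 + (((3 - 1*0) + 4*(-5)**3) + 32)**2) = 1/(-1689 + (((3 + 0) + 4*(-125)) + 32)**2) = 1/(-1689 + ((3 - 500) + 32)**2) = 1/(-1689 + (-497 + 32)**2) = 1/(-1689 + (-465)**2) = 1/(-1689 + 216225) = 1/214536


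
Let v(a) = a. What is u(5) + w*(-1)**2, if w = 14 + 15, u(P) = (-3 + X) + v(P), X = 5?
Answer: 36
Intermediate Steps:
u(P) = 2 + P (u(P) = (-3 + 5) + P = 2 + P)
w = 29
u(5) + w*(-1)**2 = (2 + 5) + 29*(-1)**2 = 7 + 29*1 = 7 + 29 = 36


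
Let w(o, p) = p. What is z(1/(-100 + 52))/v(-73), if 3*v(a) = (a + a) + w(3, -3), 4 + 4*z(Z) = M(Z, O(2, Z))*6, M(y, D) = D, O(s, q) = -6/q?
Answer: -1293/149 ≈ -8.6779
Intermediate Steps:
O(s, q) = -6/q
z(Z) = -1 - 9/Z (z(Z) = -1 + (-6/Z*6)/4 = -1 + (-36/Z)/4 = -1 - 9/Z)
v(a) = -1 + 2*a/3 (v(a) = ((a + a) - 3)/3 = (2*a - 3)/3 = (-3 + 2*a)/3 = -1 + 2*a/3)
z(1/(-100 + 52))/v(-73) = ((-9 - 1/(-100 + 52))/(1/(-100 + 52)))/(-1 + (⅔)*(-73)) = ((-9 - 1/(-48))/(1/(-48)))/(-1 - 146/3) = ((-9 - 1*(-1/48))/(-1/48))/(-149/3) = -48*(-9 + 1/48)*(-3/149) = -48*(-431/48)*(-3/149) = 431*(-3/149) = -1293/149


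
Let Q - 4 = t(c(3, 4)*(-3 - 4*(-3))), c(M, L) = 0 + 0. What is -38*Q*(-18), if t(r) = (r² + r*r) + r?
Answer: 2736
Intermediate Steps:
c(M, L) = 0
t(r) = r + 2*r² (t(r) = (r² + r²) + r = 2*r² + r = r + 2*r²)
Q = 4 (Q = 4 + (0*(-3 - 4*(-3)))*(1 + 2*(0*(-3 - 4*(-3)))) = 4 + (0*(-3 + 12))*(1 + 2*(0*(-3 + 12))) = 4 + (0*9)*(1 + 2*(0*9)) = 4 + 0*(1 + 2*0) = 4 + 0*(1 + 0) = 4 + 0*1 = 4 + 0 = 4)
-38*Q*(-18) = -38*4*(-18) = -152*(-18) = 2736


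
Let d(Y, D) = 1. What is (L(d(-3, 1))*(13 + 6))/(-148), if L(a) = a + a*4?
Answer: -95/148 ≈ -0.64189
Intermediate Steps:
L(a) = 5*a (L(a) = a + 4*a = 5*a)
(L(d(-3, 1))*(13 + 6))/(-148) = ((5*1)*(13 + 6))/(-148) = (5*19)*(-1/148) = 95*(-1/148) = -95/148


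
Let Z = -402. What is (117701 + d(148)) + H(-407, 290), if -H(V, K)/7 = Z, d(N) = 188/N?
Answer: 4459102/37 ≈ 1.2052e+5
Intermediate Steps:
H(V, K) = 2814 (H(V, K) = -7*(-402) = 2814)
(117701 + d(148)) + H(-407, 290) = (117701 + 188/148) + 2814 = (117701 + 188*(1/148)) + 2814 = (117701 + 47/37) + 2814 = 4354984/37 + 2814 = 4459102/37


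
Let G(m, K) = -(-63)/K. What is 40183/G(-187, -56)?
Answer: -321464/9 ≈ -35718.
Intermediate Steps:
G(m, K) = 63/K
40183/G(-187, -56) = 40183/((63/(-56))) = 40183/((63*(-1/56))) = 40183/(-9/8) = 40183*(-8/9) = -321464/9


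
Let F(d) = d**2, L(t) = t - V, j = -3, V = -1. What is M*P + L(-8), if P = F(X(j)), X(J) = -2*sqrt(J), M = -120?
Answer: 1433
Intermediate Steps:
L(t) = 1 + t (L(t) = t - 1*(-1) = t + 1 = 1 + t)
P = -12 (P = (-2*I*sqrt(3))**2 = -12)
M*P + L(-8) = -120*(-12) + (1 - 8) = 1440 - 7 = 1433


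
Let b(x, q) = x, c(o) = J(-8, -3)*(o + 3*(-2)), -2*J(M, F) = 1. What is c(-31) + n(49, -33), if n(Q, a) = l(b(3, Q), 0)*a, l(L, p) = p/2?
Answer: 37/2 ≈ 18.500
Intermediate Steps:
J(M, F) = -1/2 (J(M, F) = -1/2*1 = -1/2)
c(o) = 3 - o/2 (c(o) = -(o + 3*(-2))/2 = -(o - 6)/2 = -(-6 + o)/2 = 3 - o/2)
l(L, p) = p/2 (l(L, p) = p*(1/2) = p/2)
n(Q, a) = 0 (n(Q, a) = ((1/2)*0)*a = 0*a = 0)
c(-31) + n(49, -33) = (3 - 1/2*(-31)) + 0 = (3 + 31/2) + 0 = 37/2 + 0 = 37/2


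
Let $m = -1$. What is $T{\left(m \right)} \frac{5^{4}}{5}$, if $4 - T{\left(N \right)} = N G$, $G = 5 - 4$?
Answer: $625$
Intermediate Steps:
$G = 1$
$T{\left(N \right)} = 4 - N$ ($T{\left(N \right)} = 4 - N 1 = 4 - N$)
$T{\left(m \right)} \frac{5^{4}}{5} = \left(4 - -1\right) \frac{5^{4}}{5} = \left(4 + 1\right) 625 \cdot \frac{1}{5} = 5 \cdot 125 = 625$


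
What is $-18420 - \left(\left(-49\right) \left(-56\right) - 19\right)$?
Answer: $-21145$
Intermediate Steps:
$-18420 - \left(\left(-49\right) \left(-56\right) - 19\right) = -18420 - \left(2744 - 19\right) = -18420 - 2725 = -21145$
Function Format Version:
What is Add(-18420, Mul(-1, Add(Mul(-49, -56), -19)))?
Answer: -21145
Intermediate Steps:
Add(-18420, Mul(-1, Add(Mul(-49, -56), -19))) = Add(-18420, Mul(-1, Add(2744, -19))) = Add(-18420, Mul(-1, 2725)) = Add(-18420, -2725) = -21145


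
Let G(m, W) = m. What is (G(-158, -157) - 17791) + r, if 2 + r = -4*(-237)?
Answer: -17003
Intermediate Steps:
r = 946 (r = -2 - 4*(-237) = -2 + 948 = 946)
(G(-158, -157) - 17791) + r = (-158 - 17791) + 946 = -17949 + 946 = -17003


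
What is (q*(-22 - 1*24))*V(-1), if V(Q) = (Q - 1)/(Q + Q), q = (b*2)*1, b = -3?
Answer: 276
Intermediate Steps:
q = -6 (q = -3*2*1 = -6*1 = -6)
V(Q) = (-1 + Q)/(2*Q) (V(Q) = (-1 + Q)/((2*Q)) = (-1 + Q)*(1/(2*Q)) = (-1 + Q)/(2*Q))
(q*(-22 - 1*24))*V(-1) = (-6*(-22 - 1*24))*((½)*(-1 - 1)/(-1)) = (-6*(-22 - 24))*((½)*(-1)*(-2)) = -6*(-46)*1 = 276*1 = 276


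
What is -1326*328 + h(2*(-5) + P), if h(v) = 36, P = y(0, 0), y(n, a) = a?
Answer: -434892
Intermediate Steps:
P = 0
-1326*328 + h(2*(-5) + P) = -1326*328 + 36 = -434928 + 36 = -434892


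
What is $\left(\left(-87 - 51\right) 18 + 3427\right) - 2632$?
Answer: $-1689$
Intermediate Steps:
$\left(\left(-87 - 51\right) 18 + 3427\right) - 2632 = \left(\left(-138\right) 18 + 3427\right) + \left(-8265 + 5633\right) = \left(-2484 + 3427\right) - 2632 = 943 - 2632 = -1689$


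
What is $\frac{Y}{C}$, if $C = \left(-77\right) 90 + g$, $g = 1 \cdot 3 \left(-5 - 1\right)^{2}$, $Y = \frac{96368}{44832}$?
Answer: $- \frac{6023}{19115244} \approx -0.00031509$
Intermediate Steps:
$Y = \frac{6023}{2802}$ ($Y = 96368 \cdot \frac{1}{44832} = \frac{6023}{2802} \approx 2.1495$)
$g = 108$ ($g = 3 \left(-6\right)^{2} = 3 \cdot 36 = 108$)
$C = -6822$ ($C = \left(-77\right) 90 + 108 = -6930 + 108 = -6822$)
$\frac{Y}{C} = \frac{6023}{2802 \left(-6822\right)} = \frac{6023}{2802} \left(- \frac{1}{6822}\right) = - \frac{6023}{19115244}$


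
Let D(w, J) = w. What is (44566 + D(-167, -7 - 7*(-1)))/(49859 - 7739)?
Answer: 44399/42120 ≈ 1.0541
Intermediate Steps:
(44566 + D(-167, -7 - 7*(-1)))/(49859 - 7739) = (44566 - 167)/(49859 - 7739) = 44399/42120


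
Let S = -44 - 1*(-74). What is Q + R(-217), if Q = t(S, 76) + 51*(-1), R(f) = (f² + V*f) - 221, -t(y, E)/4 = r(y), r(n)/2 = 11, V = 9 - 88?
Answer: 63872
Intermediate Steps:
V = -79
S = 30 (S = -44 + 74 = 30)
r(n) = 22 (r(n) = 2*11 = 22)
t(y, E) = -88 (t(y, E) = -4*22 = -88)
R(f) = -221 + f² - 79*f (R(f) = (f² - 79*f) - 221 = -221 + f² - 79*f)
Q = -139 (Q = -88 + 51*(-1) = -88 - 51 = -139)
Q + R(-217) = -139 + (-221 + (-217)² - 79*(-217)) = -139 + (-221 + 47089 + 17143) = -139 + 64011 = 63872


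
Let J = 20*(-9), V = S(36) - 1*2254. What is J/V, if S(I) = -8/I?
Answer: 405/5072 ≈ 0.079850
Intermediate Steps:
V = -20288/9 (V = -8/36 - 1*2254 = -8*1/36 - 2254 = -2/9 - 2254 = -20288/9 ≈ -2254.2)
J = -180
J/V = -180/(-20288/9) = -180*(-9/20288) = 405/5072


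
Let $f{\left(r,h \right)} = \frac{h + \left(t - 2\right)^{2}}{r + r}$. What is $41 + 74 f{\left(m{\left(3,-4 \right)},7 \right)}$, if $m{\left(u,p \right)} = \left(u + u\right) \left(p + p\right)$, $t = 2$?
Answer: $\frac{1709}{48} \approx 35.604$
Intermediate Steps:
$m{\left(u,p \right)} = 4 p u$ ($m{\left(u,p \right)} = 2 u 2 p = 4 p u$)
$f{\left(r,h \right)} = \frac{h}{2 r}$ ($f{\left(r,h \right)} = \frac{h + \left(2 - 2\right)^{2}}{r + r} = \frac{h + 0^{2}}{2 r} = \left(h + 0\right) \frac{1}{2 r} = h \frac{1}{2 r} = \frac{h}{2 r}$)
$41 + 74 f{\left(m{\left(3,-4 \right)},7 \right)} = 41 + 74 \cdot \frac{1}{2} \cdot 7 \frac{1}{4 \left(-4\right) 3} = 41 + 74 \cdot \frac{1}{2} \cdot 7 \frac{1}{-48} = 41 + 74 \cdot \frac{1}{2} \cdot 7 \left(- \frac{1}{48}\right) = 41 + 74 \left(- \frac{7}{96}\right) = 41 - \frac{259}{48} = \frac{1709}{48}$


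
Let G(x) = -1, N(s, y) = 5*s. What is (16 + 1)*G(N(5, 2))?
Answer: -17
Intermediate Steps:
(16 + 1)*G(N(5, 2)) = (16 + 1)*(-1) = 17*(-1) = -17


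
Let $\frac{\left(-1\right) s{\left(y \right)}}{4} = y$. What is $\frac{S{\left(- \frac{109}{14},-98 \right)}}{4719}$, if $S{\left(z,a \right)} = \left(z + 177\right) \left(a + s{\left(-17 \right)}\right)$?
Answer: $- \frac{11845}{11011} \approx -1.0757$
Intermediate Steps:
$s{\left(y \right)} = - 4 y$
$S{\left(z,a \right)} = \left(68 + a\right) \left(177 + z\right)$ ($S{\left(z,a \right)} = \left(z + 177\right) \left(a - -68\right) = \left(177 + z\right) \left(a + 68\right) = \left(177 + z\right) \left(68 + a\right) = \left(68 + a\right) \left(177 + z\right)$)
$\frac{S{\left(- \frac{109}{14},-98 \right)}}{4719} = \frac{12036 + 68 \left(- \frac{109}{14}\right) + 177 \left(-98\right) - 98 \left(- \frac{109}{14}\right)}{4719} = \left(12036 + 68 \left(\left(-109\right) \frac{1}{14}\right) - 17346 - 98 \left(\left(-109\right) \frac{1}{14}\right)\right) \frac{1}{4719} = \left(12036 + 68 \left(- \frac{109}{14}\right) - 17346 - -763\right) \frac{1}{4719} = \left(12036 - \frac{3706}{7} - 17346 + 763\right) \frac{1}{4719} = \left(- \frac{35535}{7}\right) \frac{1}{4719} = - \frac{11845}{11011}$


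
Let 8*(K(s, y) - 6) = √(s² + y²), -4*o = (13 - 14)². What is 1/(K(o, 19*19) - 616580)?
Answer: -631371776/389287419330287 - 32*√2085137/389287419330287 ≈ -1.6220e-6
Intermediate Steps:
o = -¼ (o = -(13 - 14)²/4 = -¼*(-1)² = -¼*1 = -¼ ≈ -0.25000)
K(s, y) = 6 + √(s² + y²)/8
1/(K(o, 19*19) - 616580) = 1/((6 + √((-¼)² + (19*19)²)/8) - 616580) = 1/((6 + √(1/16 + 361²)/8) - 616580) = 1/((6 + √(1/16 + 130321)/8) - 616580) = 1/((6 + √(2085137/16)/8) - 616580) = 1/((6 + (√2085137/4)/8) - 616580) = 1/((6 + √2085137/32) - 616580) = 1/(-616574 + √2085137/32)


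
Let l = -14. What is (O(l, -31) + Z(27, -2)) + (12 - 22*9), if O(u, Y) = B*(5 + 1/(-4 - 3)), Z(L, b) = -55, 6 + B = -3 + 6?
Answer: -1789/7 ≈ -255.57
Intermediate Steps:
B = -3 (B = -6 + (-3 + 6) = -6 + 3 = -3)
O(u, Y) = -102/7 (O(u, Y) = -3*(5 + 1/(-4 - 3)) = -3*(5 + 1/(-7)) = -3*(5 - ⅐) = -3*34/7 = -102/7)
(O(l, -31) + Z(27, -2)) + (12 - 22*9) = (-102/7 - 55) + (12 - 22*9) = -487/7 + (12 - 198) = -487/7 - 186 = -1789/7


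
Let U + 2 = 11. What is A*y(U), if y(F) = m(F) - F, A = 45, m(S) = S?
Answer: 0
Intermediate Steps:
U = 9 (U = -2 + 11 = 9)
y(F) = 0 (y(F) = F - F = 0)
A*y(U) = 45*0 = 0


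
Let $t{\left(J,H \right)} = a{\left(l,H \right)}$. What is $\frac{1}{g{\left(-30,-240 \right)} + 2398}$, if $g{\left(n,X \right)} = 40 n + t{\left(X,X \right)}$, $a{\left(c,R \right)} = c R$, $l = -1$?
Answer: $\frac{1}{1438} \approx 0.00069541$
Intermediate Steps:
$a{\left(c,R \right)} = R c$
$t{\left(J,H \right)} = - H$ ($t{\left(J,H \right)} = H \left(-1\right) = - H$)
$g{\left(n,X \right)} = - X + 40 n$ ($g{\left(n,X \right)} = 40 n - X = - X + 40 n$)
$\frac{1}{g{\left(-30,-240 \right)} + 2398} = \frac{1}{\left(\left(-1\right) \left(-240\right) + 40 \left(-30\right)\right) + 2398} = \frac{1}{\left(240 - 1200\right) + 2398} = \frac{1}{-960 + 2398} = \frac{1}{1438}$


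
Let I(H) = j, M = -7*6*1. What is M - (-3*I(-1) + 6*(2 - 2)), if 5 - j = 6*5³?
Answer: -2277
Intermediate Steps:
j = -745 (j = 5 - 6*5³ = 5 - 6*125 = 5 - 1*750 = 5 - 750 = -745)
M = -42 (M = -42*1 = -42)
I(H) = -745
M - (-3*I(-1) + 6*(2 - 2)) = -42 - (-3*(-745) + 6*(2 - 2)) = -42 - (2235 + 6*0) = -42 - (2235 + 0) = -42 - 1*2235 = -42 - 2235 = -2277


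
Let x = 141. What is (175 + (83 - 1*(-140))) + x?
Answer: 539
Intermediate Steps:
(175 + (83 - 1*(-140))) + x = (175 + (83 - 1*(-140))) + 141 = (175 + (83 + 140)) + 141 = (175 + 223) + 141 = 398 + 141 = 539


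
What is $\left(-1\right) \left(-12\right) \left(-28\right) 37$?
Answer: $-12432$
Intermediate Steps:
$\left(-1\right) \left(-12\right) \left(-28\right) 37 = 12 \left(-28\right) 37 = \left(-336\right) 37 = -12432$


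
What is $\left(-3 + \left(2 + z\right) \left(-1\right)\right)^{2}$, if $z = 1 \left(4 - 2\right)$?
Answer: $49$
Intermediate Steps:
$z = 2$ ($z = 1 \cdot 2 = 2$)
$\left(-3 + \left(2 + z\right) \left(-1\right)\right)^{2} = \left(-3 + \left(2 + 2\right) \left(-1\right)\right)^{2} = \left(-3 + 4 \left(-1\right)\right)^{2} = \left(-3 - 4\right)^{2} = \left(-7\right)^{2} = 49$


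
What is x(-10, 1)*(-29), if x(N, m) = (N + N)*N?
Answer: -5800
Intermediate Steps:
x(N, m) = 2*N² (x(N, m) = (2*N)*N = 2*N²)
x(-10, 1)*(-29) = (2*(-10)²)*(-29) = (2*100)*(-29) = 200*(-29) = -5800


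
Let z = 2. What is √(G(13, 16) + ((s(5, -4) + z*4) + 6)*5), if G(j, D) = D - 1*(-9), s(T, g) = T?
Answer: 2*√30 ≈ 10.954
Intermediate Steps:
G(j, D) = 9 + D (G(j, D) = D + 9 = 9 + D)
√(G(13, 16) + ((s(5, -4) + z*4) + 6)*5) = √((9 + 16) + ((5 + 2*4) + 6)*5) = √(25 + ((5 + 8) + 6)*5) = √(25 + (13 + 6)*5) = √(25 + 19*5) = √(25 + 95) = √120 = 2*√30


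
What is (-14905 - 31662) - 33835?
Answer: -80402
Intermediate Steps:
(-14905 - 31662) - 33835 = -46567 - 33835 = -80402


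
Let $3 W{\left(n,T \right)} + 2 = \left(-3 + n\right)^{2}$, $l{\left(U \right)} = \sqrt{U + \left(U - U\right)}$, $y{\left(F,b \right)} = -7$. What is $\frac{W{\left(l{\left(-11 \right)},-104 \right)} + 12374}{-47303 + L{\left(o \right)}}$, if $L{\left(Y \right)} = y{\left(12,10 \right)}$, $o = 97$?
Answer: $- \frac{18559}{70965} + \frac{i \sqrt{11}}{23655} \approx -0.26152 + 0.00014021 i$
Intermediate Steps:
$l{\left(U \right)} = \sqrt{U}$ ($l{\left(U \right)} = \sqrt{U + 0} = \sqrt{U}$)
$L{\left(Y \right)} = -7$
$W{\left(n,T \right)} = - \frac{2}{3} + \frac{\left(-3 + n\right)^{2}}{3}$
$\frac{W{\left(l{\left(-11 \right)},-104 \right)} + 12374}{-47303 + L{\left(o \right)}} = \frac{\left(- \frac{2}{3} + \frac{\left(-3 + \sqrt{-11}\right)^{2}}{3}\right) + 12374}{-47303 - 7} = \frac{\left(- \frac{2}{3} + \frac{\left(-3 + i \sqrt{11}\right)^{2}}{3}\right) + 12374}{-47310} = \left(\frac{37120}{3} + \frac{\left(-3 + i \sqrt{11}\right)^{2}}{3}\right) \left(- \frac{1}{47310}\right) = - \frac{3712}{14193} - \frac{\left(-3 + i \sqrt{11}\right)^{2}}{141930}$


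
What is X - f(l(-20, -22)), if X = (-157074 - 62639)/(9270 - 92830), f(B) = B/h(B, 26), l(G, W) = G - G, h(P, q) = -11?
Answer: 219713/83560 ≈ 2.6294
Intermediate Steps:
l(G, W) = 0
f(B) = -B/11 (f(B) = B/(-11) = B*(-1/11) = -B/11)
X = 219713/83560 (X = -219713/(-83560) = -219713*(-1/83560) = 219713/83560 ≈ 2.6294)
X - f(l(-20, -22)) = 219713/83560 - (-1)*0/11 = 219713/83560 - 1*0 = 219713/83560 + 0 = 219713/83560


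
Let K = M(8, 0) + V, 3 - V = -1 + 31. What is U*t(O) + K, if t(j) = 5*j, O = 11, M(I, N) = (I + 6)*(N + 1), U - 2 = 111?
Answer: 6202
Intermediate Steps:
U = 113 (U = 2 + 111 = 113)
M(I, N) = (1 + N)*(6 + I) (M(I, N) = (6 + I)*(1 + N) = (1 + N)*(6 + I))
V = -27 (V = 3 - (-1 + 31) = 3 - 1*30 = 3 - 30 = -27)
K = -13 (K = (6 + 8 + 6*0 + 8*0) - 27 = (6 + 8 + 0 + 0) - 27 = 14 - 27 = -13)
U*t(O) + K = 113*(5*11) - 13 = 113*55 - 13 = 6215 - 13 = 6202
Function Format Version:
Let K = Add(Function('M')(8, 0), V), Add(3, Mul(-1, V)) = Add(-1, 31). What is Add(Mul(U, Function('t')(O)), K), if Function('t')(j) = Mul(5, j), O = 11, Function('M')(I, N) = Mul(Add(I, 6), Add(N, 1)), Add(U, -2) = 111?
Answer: 6202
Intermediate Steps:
U = 113 (U = Add(2, 111) = 113)
Function('M')(I, N) = Mul(Add(1, N), Add(6, I)) (Function('M')(I, N) = Mul(Add(6, I), Add(1, N)) = Mul(Add(1, N), Add(6, I)))
V = -27 (V = Add(3, Mul(-1, Add(-1, 31))) = Add(3, Mul(-1, 30)) = Add(3, -30) = -27)
K = -13 (K = Add(Add(6, 8, Mul(6, 0), Mul(8, 0)), -27) = Add(Add(6, 8, 0, 0), -27) = Add(14, -27) = -13)
Add(Mul(U, Function('t')(O)), K) = Add(Mul(113, Mul(5, 11)), -13) = Add(Mul(113, 55), -13) = Add(6215, -13) = 6202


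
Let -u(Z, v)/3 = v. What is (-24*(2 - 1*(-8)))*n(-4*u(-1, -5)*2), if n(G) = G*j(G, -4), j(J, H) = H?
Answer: -115200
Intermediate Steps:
u(Z, v) = -3*v
n(G) = -4*G (n(G) = G*(-4) = -4*G)
(-24*(2 - 1*(-8)))*n(-4*u(-1, -5)*2) = (-24*(2 - 1*(-8)))*(-4*(-(-12)*(-5))*2) = (-24*(2 + 8))*(-4*(-4*15)*2) = (-24*10)*(-(-240)*2) = -(-960)*(-120) = -240*480 = -115200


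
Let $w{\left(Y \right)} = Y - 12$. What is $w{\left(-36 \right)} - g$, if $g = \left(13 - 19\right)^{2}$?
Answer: $-84$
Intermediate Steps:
$w{\left(Y \right)} = -12 + Y$
$g = 36$ ($g = \left(-6\right)^{2} = 36$)
$w{\left(-36 \right)} - g = \left(-12 - 36\right) - 36 = -48 - 36 = -84$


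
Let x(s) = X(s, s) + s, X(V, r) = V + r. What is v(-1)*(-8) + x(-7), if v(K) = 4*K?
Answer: 11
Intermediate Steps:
x(s) = 3*s (x(s) = (s + s) + s = 2*s + s = 3*s)
v(-1)*(-8) + x(-7) = (4*(-1))*(-8) + 3*(-7) = -4*(-8) - 21 = 32 - 21 = 11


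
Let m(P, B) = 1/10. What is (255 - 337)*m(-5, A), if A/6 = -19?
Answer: -41/5 ≈ -8.2000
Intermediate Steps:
A = -114 (A = 6*(-19) = -114)
m(P, B) = 1/10
(255 - 337)*m(-5, A) = (255 - 337)*(1/10) = -82*1/10 = -41/5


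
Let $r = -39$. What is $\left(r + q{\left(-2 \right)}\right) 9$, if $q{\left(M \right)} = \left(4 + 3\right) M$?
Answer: $-477$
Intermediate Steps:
$q{\left(M \right)} = 7 M$
$\left(r + q{\left(-2 \right)}\right) 9 = \left(-39 + 7 \left(-2\right)\right) 9 = \left(-39 - 14\right) 9 = \left(-53\right) 9 = -477$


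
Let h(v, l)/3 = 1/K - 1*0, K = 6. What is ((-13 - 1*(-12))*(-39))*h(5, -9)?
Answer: 39/2 ≈ 19.500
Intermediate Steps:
h(v, l) = 1/2 (h(v, l) = 3*(1/6 - 1*0) = 3*(1/6 + 0) = 3*(1/6) = 1/2)
((-13 - 1*(-12))*(-39))*h(5, -9) = ((-13 - 1*(-12))*(-39))*(1/2) = ((-13 + 12)*(-39))*(1/2) = -1*(-39)*(1/2) = 39*(1/2) = 39/2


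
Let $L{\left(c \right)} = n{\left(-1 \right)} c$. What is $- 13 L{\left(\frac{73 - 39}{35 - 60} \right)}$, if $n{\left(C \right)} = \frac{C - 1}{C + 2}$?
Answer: $- \frac{884}{25} \approx -35.36$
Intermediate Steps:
$n{\left(C \right)} = \frac{-1 + C}{2 + C}$
$L{\left(c \right)} = - 2 c$ ($L{\left(c \right)} = \frac{-1 - 1}{2 - 1} c = 1^{-1} \left(-2\right) c = 1 \left(-2\right) c = - 2 c$)
$- 13 L{\left(\frac{73 - 39}{35 - 60} \right)} = - 13 \left(- 2 \frac{73 - 39}{35 - 60}\right) = - 13 \left(- 2 \frac{34}{-25}\right) = - 13 \left(- 2 \cdot 34 \left(- \frac{1}{25}\right)\right) = - 13 \left(\left(-2\right) \left(- \frac{34}{25}\right)\right) = \left(-13\right) \frac{68}{25} = - \frac{884}{25}$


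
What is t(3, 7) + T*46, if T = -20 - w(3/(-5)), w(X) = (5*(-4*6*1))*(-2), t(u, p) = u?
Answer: -11957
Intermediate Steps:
w(X) = 240 (w(X) = (5*(-24*1))*(-2) = (5*(-24))*(-2) = -120*(-2) = 240)
T = -260 (T = -20 - 1*240 = -20 - 240 = -260)
t(3, 7) + T*46 = 3 - 260*46 = 3 - 11960 = -11957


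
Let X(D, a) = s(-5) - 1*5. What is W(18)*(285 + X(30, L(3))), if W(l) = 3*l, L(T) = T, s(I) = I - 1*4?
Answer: 14634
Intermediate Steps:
s(I) = -4 + I (s(I) = I - 4 = -4 + I)
X(D, a) = -14 (X(D, a) = (-4 - 5) - 1*5 = -9 - 5 = -14)
W(18)*(285 + X(30, L(3))) = (3*18)*(285 - 14) = 54*271 = 14634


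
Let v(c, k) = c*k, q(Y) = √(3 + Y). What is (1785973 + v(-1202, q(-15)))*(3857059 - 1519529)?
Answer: 4174765466690 - 5619422120*I*√3 ≈ 4.1748e+12 - 9.7331e+9*I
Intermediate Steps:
(1785973 + v(-1202, q(-15)))*(3857059 - 1519529) = (1785973 - 1202*√(3 - 15))*(3857059 - 1519529) = (1785973 - 2404*I*√3)*2337530 = 4174765466690 - 5619422120*I*√3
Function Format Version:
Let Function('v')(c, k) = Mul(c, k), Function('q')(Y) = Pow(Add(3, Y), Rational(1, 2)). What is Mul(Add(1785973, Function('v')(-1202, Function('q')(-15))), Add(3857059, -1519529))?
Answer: Add(4174765466690, Mul(-5619422120, I, Pow(3, Rational(1, 2)))) ≈ Add(4.1748e+12, Mul(-9.7331e+9, I))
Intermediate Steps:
Mul(Add(1785973, Function('v')(-1202, Function('q')(-15))), Add(3857059, -1519529)) = Mul(Add(1785973, Mul(-1202, Pow(Add(3, -15), Rational(1, 2)))), Add(3857059, -1519529)) = Mul(Add(1785973, Mul(-1202, Pow(-12, Rational(1, 2)))), 2337530) = Mul(Add(1785973, Mul(-1202, Mul(2, I, Pow(3, Rational(1, 2))))), 2337530) = Mul(Add(1785973, Mul(-2404, I, Pow(3, Rational(1, 2)))), 2337530) = Add(4174765466690, Mul(-5619422120, I, Pow(3, Rational(1, 2))))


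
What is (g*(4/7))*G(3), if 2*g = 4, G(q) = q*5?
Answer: 120/7 ≈ 17.143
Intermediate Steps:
G(q) = 5*q
g = 2 (g = (½)*4 = 2)
(g*(4/7))*G(3) = (2*(4/7))*(5*3) = (2*(4*(⅐)))*15 = (2*(4/7))*15 = (8/7)*15 = 120/7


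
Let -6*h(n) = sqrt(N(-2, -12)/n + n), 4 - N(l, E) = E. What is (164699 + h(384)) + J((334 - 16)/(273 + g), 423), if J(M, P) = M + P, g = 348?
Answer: 34180360/207 - sqrt(55302)/72 ≈ 1.6512e+5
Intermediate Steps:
N(l, E) = 4 - E
h(n) = -sqrt(n + 16/n)/6 (h(n) = -sqrt((4 - 1*(-12))/n + n)/6 = -sqrt((4 + 12)/n + n)/6 = -sqrt(16/n + n)/6 = -sqrt(n + 16/n)/6)
(164699 + h(384)) + J((334 - 16)/(273 + g), 423) = (164699 - sqrt(384 + 16/384)/6) + ((334 - 16)/(273 + 348) + 423) = (164699 - sqrt(384 + 16*(1/384))/6) + (318/621 + 423) = (164699 - sqrt(384 + 1/24)/6) + (318*(1/621) + 423) = (164699 - sqrt(55302)/72) + (106/207 + 423) = (164699 - sqrt(55302)/72) + 87667/207 = 34180360/207 - sqrt(55302)/72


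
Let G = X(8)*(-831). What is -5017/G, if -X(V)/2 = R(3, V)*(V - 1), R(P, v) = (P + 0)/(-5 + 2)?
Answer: 5017/11634 ≈ 0.43124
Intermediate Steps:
R(P, v) = -P/3 (R(P, v) = P/(-3) = P*(-1/3) = -P/3)
X(V) = -2 + 2*V (X(V) = -2*(-1/3*3)*(V - 1) = -(-2)*(-1 + V) = -2*(1 - V) = -2 + 2*V)
G = -11634 (G = (-2 + 2*8)*(-831) = (-2 + 16)*(-831) = 14*(-831) = -11634)
-5017/G = -5017/(-11634) = -5017*(-1/11634) = 5017/11634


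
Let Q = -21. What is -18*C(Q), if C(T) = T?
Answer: 378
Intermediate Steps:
-18*C(Q) = -18*(-21) = 378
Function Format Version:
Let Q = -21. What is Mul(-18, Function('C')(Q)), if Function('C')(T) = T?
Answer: 378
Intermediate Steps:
Mul(-18, Function('C')(Q)) = Mul(-18, -21) = 378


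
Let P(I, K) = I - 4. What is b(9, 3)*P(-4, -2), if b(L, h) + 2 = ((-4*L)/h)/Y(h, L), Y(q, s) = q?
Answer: 48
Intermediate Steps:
b(L, h) = -2 - 4*L/h² (b(L, h) = -2 + ((-4*L)/h)/h = -2 + (-4*L/h)/h = -2 - 4*L/h²)
P(I, K) = -4 + I
b(9, 3)*P(-4, -2) = (-2 - 4*9/3²)*(-4 - 4) = (-2 - 4*9*⅑)*(-8) = (-2 - 4)*(-8) = -6*(-8) = 48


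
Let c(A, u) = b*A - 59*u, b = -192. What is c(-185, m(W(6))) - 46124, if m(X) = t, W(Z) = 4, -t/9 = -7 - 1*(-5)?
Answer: -11666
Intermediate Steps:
t = 18 (t = -9*(-7 - 1*(-5)) = -9*(-7 + 5) = -9*(-2) = 18)
m(X) = 18
c(A, u) = -192*A - 59*u
c(-185, m(W(6))) - 46124 = (-192*(-185) - 59*18) - 46124 = (35520 - 1062) - 46124 = 34458 - 46124 = -11666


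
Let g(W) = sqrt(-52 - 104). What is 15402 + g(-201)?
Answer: 15402 + 2*I*sqrt(39) ≈ 15402.0 + 12.49*I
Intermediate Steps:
g(W) = 2*I*sqrt(39) (g(W) = sqrt(-156) = 2*I*sqrt(39))
15402 + g(-201) = 15402 + 2*I*sqrt(39)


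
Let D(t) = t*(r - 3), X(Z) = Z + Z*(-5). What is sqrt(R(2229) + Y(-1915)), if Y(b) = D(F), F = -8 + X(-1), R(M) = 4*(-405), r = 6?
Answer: 4*I*sqrt(102) ≈ 40.398*I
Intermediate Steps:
X(Z) = -4*Z (X(Z) = Z - 5*Z = -4*Z)
R(M) = -1620
F = -4 (F = -8 - 4*(-1) = -8 + 4 = -4)
D(t) = 3*t (D(t) = t*(6 - 3) = t*3 = 3*t)
Y(b) = -12 (Y(b) = 3*(-4) = -12)
sqrt(R(2229) + Y(-1915)) = sqrt(-1620 - 12) = sqrt(-1632) = 4*I*sqrt(102)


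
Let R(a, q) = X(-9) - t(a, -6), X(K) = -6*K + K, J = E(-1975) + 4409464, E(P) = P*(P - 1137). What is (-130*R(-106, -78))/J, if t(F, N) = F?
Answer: -9815/5277832 ≈ -0.0018597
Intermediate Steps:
E(P) = P*(-1137 + P)
J = 10555664 (J = -1975*(-1137 - 1975) + 4409464 = -1975*(-3112) + 4409464 = 6146200 + 4409464 = 10555664)
X(K) = -5*K
R(a, q) = 45 - a (R(a, q) = -5*(-9) - a = 45 - a)
(-130*R(-106, -78))/J = -130*(45 - 1*(-106))/10555664 = -130*(45 + 106)*(1/10555664) = -130*151*(1/10555664) = -19630*1/10555664 = -9815/5277832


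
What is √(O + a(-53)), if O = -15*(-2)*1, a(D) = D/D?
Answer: √31 ≈ 5.5678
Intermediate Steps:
a(D) = 1
O = 30 (O = 30*1 = 30)
√(O + a(-53)) = √(30 + 1) = √31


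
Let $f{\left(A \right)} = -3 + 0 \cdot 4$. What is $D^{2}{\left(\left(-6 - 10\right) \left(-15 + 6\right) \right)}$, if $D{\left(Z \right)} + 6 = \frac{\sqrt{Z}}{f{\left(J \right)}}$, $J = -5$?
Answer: $100$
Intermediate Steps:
$f{\left(A \right)} = -3$ ($f{\left(A \right)} = -3 + 0 = -3$)
$D{\left(Z \right)} = -6 - \frac{\sqrt{Z}}{3}$ ($D{\left(Z \right)} = -6 + \frac{\sqrt{Z}}{-3} = -6 - \frac{\sqrt{Z}}{3}$)
$D^{2}{\left(\left(-6 - 10\right) \left(-15 + 6\right) \right)} = \left(-6 - \frac{\sqrt{\left(-6 - 10\right) \left(-15 + 6\right)}}{3}\right)^{2} = \left(-6 - \frac{\sqrt{\left(-16\right) \left(-9\right)}}{3}\right)^{2} = \left(-6 - \frac{\sqrt{144}}{3}\right)^{2} = \left(-6 - 4\right)^{2} = \left(-10\right)^{2} = 100$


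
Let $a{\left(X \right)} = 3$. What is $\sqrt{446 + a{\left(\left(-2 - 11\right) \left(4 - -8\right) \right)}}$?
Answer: $\sqrt{449} \approx 21.19$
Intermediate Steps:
$\sqrt{446 + a{\left(\left(-2 - 11\right) \left(4 - -8\right) \right)}} = \sqrt{446 + 3} = \sqrt{449}$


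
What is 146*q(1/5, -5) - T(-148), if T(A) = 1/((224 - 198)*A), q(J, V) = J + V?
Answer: -13483387/19240 ≈ -700.80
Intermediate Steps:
T(A) = 1/(26*A)
146*q(1/5, -5) - T(-148) = 146*(1/5 - 5) - 1/(26*(-148)) = 146*(⅕ - 5) - (-1)/(26*148) = 146*(-24/5) - 1*(-1/3848) = -3504/5 + 1/3848 = -13483387/19240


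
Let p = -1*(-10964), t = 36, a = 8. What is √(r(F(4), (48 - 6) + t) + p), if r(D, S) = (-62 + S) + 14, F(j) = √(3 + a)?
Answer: √10994 ≈ 104.85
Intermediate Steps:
F(j) = √11 (F(j) = √(3 + 8) = √11)
r(D, S) = -48 + S
p = 10964
√(r(F(4), (48 - 6) + t) + p) = √((-48 + ((48 - 6) + 36)) + 10964) = √((-48 + (42 + 36)) + 10964) = √((-48 + 78) + 10964) = √(30 + 10964) = √10994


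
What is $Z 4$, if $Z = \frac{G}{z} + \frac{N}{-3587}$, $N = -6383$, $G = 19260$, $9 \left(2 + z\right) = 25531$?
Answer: $\frac{3138480236}{91515131} \approx 34.295$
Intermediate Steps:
$z = \frac{25513}{9}$ ($z = -2 + \frac{1}{9} \cdot 25531 = -2 + \frac{25531}{9} = \frac{25513}{9} \approx 2834.8$)
$Z = \frac{784620059}{91515131}$ ($Z = \frac{19260}{\frac{25513}{9}} - \frac{6383}{-3587} = 19260 \cdot \frac{9}{25513} - - \frac{6383}{3587} = \frac{173340}{25513} + \frac{6383}{3587} = \frac{784620059}{91515131} \approx 8.5737$)
$Z 4 = \frac{784620059}{91515131} \cdot 4 = \frac{3138480236}{91515131}$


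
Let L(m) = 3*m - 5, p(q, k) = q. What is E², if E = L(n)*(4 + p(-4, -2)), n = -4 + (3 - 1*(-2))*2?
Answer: 0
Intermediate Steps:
n = 6 (n = -4 + (3 + 2)*2 = -4 + 5*2 = -4 + 10 = 6)
L(m) = -5 + 3*m
E = 0 (E = (-5 + 3*6)*(4 - 4) = (-5 + 18)*0 = 13*0 = 0)
E² = 0² = 0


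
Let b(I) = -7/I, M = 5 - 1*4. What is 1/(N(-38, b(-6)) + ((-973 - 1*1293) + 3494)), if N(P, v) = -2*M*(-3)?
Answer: 1/1234 ≈ 0.00081037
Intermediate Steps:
M = 1 (M = 5 - 4 = 1)
N(P, v) = 6 (N(P, v) = -2*1*(-3) = -2*(-3) = 6)
1/(N(-38, b(-6)) + ((-973 - 1*1293) + 3494)) = 1/(6 + ((-973 - 1*1293) + 3494)) = 1/(6 + ((-973 - 1293) + 3494)) = 1/(6 + (-2266 + 3494)) = 1/(6 + 1228) = 1/1234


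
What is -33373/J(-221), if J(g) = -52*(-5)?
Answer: -33373/260 ≈ -128.36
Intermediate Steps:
J(g) = 260
-33373/J(-221) = -33373/260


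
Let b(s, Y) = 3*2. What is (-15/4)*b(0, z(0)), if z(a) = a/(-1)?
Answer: -45/2 ≈ -22.500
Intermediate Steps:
z(a) = -a (z(a) = a*(-1) = -a)
b(s, Y) = 6
(-15/4)*b(0, z(0)) = -15/4*6 = -45/2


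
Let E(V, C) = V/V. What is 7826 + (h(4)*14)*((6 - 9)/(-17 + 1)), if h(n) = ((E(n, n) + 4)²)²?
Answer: 75733/8 ≈ 9466.6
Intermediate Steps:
E(V, C) = 1
h(n) = 625 (h(n) = ((1 + 4)²)² = (5²)² = 25² = 625)
7826 + (h(4)*14)*((6 - 9)/(-17 + 1)) = 7826 + (625*14)*((6 - 9)/(-17 + 1)) = 7826 + 8750*(-3/(-16)) = 7826 + 8750*(-3*(-1/16)) = 7826 + 8750*(3/16) = 7826 + 13125/8 = 75733/8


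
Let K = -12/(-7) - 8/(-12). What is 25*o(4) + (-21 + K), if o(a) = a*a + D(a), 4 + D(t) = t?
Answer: 8009/21 ≈ 381.38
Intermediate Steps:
D(t) = -4 + t
o(a) = -4 + a + a² (o(a) = a*a + (-4 + a) = a² + (-4 + a) = -4 + a + a²)
K = 50/21 (K = -12*(-⅐) - 8*(-1/12) = 12/7 + ⅔ = 50/21 ≈ 2.3810)
25*o(4) + (-21 + K) = 25*(-4 + 4 + 4²) + (-21 + 50/21) = 25*(-4 + 4 + 16) - 391/21 = 25*16 - 391/21 = 400 - 391/21 = 8009/21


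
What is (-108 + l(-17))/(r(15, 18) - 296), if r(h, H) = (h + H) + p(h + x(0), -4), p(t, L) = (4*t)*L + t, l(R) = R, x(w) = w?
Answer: 125/488 ≈ 0.25615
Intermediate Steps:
p(t, L) = t + 4*L*t (p(t, L) = 4*L*t + t = t + 4*L*t)
r(h, H) = H - 14*h (r(h, H) = (h + H) + (h + 0)*(1 + 4*(-4)) = (H + h) + h*(1 - 16) = (H + h) + h*(-15) = (H + h) - 15*h = H - 14*h)
(-108 + l(-17))/(r(15, 18) - 296) = (-108 - 17)/((18 - 14*15) - 296) = -125/((18 - 210) - 296) = -125/(-192 - 296) = -125/(-488) = -125*(-1/488) = 125/488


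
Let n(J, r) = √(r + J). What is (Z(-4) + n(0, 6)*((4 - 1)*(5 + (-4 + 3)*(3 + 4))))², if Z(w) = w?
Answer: 232 + 48*√6 ≈ 349.58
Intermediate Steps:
n(J, r) = √(J + r)
(Z(-4) + n(0, 6)*((4 - 1)*(5 + (-4 + 3)*(3 + 4))))² = (-4 + √(0 + 6)*((4 - 1)*(5 + (-4 + 3)*(3 + 4))))² = (-4 + √6*(3*(5 - 1*7)))² = (-4 + √6*(3*(5 - 7)))² = (-4 + √6*(3*(-2)))² = (-4 + √6*(-6))² = (-4 - 6*√6)²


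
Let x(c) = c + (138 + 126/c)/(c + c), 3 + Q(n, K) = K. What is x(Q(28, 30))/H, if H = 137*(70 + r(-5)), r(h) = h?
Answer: 2401/721305 ≈ 0.0033287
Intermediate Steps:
Q(n, K) = -3 + K
x(c) = c + (138 + 126/c)/(2*c) (x(c) = c + (138 + 126/c)/((2*c)) = c + (138 + 126/c)*(1/(2*c)) = c + (138 + 126/c)/(2*c))
H = 8905 (H = 137*(70 - 5) = 137*65 = 8905)
x(Q(28, 30))/H = ((-3 + 30) + 63/(-3 + 30)² + 69/(-3 + 30))/8905 = (27 + 63/27² + 69/27)*(1/8905) = (27 + 63*(1/729) + 69*(1/27))*(1/8905) = (27 + 7/81 + 23/9)*(1/8905) = (2401/81)*(1/8905) = 2401/721305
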